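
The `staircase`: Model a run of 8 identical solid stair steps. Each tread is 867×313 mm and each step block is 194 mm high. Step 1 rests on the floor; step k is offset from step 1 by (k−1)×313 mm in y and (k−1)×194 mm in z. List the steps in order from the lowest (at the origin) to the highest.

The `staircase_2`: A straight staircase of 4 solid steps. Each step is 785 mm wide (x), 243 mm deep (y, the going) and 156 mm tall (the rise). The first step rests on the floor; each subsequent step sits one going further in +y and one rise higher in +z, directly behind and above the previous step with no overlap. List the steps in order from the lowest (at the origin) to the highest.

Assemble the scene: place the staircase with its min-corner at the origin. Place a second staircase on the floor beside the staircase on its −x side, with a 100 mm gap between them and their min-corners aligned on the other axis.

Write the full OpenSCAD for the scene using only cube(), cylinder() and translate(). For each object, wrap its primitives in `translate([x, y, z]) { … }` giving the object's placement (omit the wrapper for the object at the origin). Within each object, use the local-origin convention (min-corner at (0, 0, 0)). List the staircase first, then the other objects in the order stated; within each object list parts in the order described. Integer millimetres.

cube([867, 313, 194]);
translate([0, 313, 194]) cube([867, 313, 194]);
translate([0, 626, 388]) cube([867, 313, 194]);
translate([0, 939, 582]) cube([867, 313, 194]);
translate([0, 1252, 776]) cube([867, 313, 194]);
translate([0, 1565, 970]) cube([867, 313, 194]);
translate([0, 1878, 1164]) cube([867, 313, 194]);
translate([0, 2191, 1358]) cube([867, 313, 194]);
translate([-885, 0, 0]) {
  cube([785, 243, 156]);
  translate([0, 243, 156]) cube([785, 243, 156]);
  translate([0, 486, 312]) cube([785, 243, 156]);
  translate([0, 729, 468]) cube([785, 243, 156]);
}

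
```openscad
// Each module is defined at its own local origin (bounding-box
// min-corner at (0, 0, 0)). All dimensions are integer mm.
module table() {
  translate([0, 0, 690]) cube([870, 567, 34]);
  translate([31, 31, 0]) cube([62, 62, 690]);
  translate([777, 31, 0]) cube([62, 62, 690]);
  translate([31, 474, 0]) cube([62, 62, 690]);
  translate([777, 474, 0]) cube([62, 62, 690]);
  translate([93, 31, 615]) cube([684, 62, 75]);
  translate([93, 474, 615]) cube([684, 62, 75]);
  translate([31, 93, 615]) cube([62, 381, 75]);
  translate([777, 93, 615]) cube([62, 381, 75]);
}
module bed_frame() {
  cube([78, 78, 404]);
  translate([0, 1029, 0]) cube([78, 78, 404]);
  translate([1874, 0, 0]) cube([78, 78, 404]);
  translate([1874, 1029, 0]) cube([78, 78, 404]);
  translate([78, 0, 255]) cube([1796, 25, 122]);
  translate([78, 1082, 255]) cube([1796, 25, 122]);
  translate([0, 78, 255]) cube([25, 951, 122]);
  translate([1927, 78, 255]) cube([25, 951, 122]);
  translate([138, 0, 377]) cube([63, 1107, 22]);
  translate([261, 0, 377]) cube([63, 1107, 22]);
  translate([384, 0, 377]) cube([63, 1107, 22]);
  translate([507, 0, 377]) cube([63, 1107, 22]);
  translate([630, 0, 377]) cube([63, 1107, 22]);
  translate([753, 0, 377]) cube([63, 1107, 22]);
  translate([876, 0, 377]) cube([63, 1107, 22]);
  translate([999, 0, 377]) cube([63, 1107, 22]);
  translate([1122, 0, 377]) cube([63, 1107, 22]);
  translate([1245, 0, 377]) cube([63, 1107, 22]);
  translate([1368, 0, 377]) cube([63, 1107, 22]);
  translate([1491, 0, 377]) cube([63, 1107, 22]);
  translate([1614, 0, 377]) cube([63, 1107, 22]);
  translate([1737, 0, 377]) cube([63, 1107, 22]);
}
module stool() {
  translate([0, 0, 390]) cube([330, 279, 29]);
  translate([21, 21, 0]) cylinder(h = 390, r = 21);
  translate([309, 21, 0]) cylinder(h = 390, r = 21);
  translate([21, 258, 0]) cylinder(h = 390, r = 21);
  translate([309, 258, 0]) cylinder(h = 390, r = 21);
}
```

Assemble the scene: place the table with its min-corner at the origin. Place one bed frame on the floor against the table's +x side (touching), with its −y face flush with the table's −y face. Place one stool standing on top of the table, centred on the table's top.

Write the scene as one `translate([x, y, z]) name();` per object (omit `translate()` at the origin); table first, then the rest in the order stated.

table();
translate([870, 0, 0]) bed_frame();
translate([270, 144, 724]) stool();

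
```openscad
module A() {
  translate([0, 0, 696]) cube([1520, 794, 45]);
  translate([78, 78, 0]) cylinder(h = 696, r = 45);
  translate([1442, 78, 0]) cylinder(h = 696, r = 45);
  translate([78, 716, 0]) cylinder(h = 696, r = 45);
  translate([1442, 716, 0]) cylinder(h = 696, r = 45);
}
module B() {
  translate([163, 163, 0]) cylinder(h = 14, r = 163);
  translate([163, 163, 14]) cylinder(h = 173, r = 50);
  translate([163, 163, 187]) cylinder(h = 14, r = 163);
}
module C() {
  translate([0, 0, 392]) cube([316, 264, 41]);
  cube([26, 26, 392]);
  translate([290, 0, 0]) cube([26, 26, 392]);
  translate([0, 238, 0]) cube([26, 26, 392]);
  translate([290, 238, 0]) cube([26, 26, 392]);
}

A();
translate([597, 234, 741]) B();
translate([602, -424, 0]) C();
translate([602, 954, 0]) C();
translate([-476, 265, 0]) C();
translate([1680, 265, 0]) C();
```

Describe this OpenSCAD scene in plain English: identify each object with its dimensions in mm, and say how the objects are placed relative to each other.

A is a table: top 1520 mm (x) × 794 mm (y), 45 mm thick, upper face at z = 741 mm, on four round legs of 90 mm diameter, each leg's bounding box inset 33 mm from the nearest pair of top edges, running from z = 0 to the bottom of the top.

B is a spool: two coaxial disc flanges of radius 163 mm and thickness 14 mm, joined by a core cylinder of radius 50 mm and height 173 mm. The lower flange rests on z = 0 and the three cylinders share a vertical axis.

C is a four-legged stool. The seat is a 316×264×41 mm slab whose top surface is at z = 433 mm; four square legs, each 26×26 mm in cross-section, run from the floor (z = 0) to the underside of the seat, each flush with a corner of the seat.

The spool is on top of the table, centred. Four stools sit around the table at the −y, +y, −x, +x sides.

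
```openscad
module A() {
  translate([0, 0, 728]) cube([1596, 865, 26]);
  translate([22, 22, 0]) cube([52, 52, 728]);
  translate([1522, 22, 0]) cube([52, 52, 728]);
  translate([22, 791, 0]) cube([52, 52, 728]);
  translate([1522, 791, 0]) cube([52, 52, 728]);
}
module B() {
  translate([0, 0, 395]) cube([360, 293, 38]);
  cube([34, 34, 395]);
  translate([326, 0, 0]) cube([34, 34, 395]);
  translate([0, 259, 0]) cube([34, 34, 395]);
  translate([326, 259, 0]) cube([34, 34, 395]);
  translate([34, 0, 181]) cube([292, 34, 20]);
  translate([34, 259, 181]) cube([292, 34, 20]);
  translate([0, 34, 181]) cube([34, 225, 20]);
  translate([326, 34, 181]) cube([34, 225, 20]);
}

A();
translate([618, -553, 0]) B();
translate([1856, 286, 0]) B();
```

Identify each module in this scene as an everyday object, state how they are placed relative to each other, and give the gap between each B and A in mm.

A is a table. B is a stool. Two stools sit around the table at the −y, +x sides. The gap between each stool and the table is 260 mm.

Each stool's nearest face is 260 mm from the table's bounding box.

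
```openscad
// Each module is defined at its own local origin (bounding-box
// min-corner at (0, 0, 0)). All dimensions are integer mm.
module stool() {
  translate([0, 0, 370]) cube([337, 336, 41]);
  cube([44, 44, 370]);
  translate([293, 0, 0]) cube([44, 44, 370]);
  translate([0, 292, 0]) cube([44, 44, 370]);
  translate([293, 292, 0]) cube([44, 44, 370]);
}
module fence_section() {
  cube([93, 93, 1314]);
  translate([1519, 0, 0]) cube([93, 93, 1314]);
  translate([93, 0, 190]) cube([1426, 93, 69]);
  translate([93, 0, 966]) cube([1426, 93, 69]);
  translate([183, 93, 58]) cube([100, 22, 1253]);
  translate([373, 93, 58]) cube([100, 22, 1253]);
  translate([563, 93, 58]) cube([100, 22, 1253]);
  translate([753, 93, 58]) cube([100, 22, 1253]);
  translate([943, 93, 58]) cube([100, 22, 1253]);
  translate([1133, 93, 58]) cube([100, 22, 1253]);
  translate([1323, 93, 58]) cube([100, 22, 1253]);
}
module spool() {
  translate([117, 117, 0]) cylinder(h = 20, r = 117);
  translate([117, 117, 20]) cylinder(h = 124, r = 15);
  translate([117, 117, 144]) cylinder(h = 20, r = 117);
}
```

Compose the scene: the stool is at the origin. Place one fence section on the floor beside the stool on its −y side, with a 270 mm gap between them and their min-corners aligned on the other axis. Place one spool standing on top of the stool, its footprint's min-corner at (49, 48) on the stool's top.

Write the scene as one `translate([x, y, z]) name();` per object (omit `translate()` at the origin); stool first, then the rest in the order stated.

stool();
translate([0, -385, 0]) fence_section();
translate([49, 48, 411]) spool();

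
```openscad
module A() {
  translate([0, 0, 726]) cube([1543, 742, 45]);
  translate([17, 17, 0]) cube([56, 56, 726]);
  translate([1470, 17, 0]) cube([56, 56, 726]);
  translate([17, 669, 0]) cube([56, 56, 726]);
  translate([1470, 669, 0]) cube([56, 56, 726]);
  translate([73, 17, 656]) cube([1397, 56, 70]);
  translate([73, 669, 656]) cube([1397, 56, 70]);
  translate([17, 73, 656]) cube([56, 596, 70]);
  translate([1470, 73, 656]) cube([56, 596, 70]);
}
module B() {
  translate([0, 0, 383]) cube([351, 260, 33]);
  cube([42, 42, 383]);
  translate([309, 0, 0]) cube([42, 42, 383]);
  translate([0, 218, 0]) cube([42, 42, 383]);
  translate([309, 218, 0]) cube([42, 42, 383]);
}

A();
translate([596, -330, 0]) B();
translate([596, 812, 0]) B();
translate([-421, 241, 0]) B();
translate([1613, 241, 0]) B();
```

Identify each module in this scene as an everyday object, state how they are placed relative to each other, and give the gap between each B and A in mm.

A is a table. B is a stool. Four stools sit around the table at the −y, +y, −x, +x sides. The gap between each stool and the table is 70 mm.

Each stool's nearest face is 70 mm from the table's bounding box.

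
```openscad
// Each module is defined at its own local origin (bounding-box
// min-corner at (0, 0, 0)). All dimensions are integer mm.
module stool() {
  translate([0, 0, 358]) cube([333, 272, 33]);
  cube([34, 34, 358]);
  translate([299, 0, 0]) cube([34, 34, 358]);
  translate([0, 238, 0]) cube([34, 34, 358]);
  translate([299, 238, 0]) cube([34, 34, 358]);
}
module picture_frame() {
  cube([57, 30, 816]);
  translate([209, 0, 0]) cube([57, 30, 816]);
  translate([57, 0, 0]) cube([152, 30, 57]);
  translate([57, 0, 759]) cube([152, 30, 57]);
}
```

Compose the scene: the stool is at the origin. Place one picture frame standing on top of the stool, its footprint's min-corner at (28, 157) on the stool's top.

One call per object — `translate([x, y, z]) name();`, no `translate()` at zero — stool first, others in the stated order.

stool();
translate([28, 157, 391]) picture_frame();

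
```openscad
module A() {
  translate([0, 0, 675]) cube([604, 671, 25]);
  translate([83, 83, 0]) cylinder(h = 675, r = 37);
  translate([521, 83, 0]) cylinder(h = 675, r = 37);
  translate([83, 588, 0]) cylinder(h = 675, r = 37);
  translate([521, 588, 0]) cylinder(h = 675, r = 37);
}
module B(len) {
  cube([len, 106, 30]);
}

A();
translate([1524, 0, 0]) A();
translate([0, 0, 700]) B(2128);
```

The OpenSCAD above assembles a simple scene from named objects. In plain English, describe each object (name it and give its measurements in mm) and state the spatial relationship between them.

A is a table with a 604×671 mm rectangular top, 25 mm thick, top surface at z = 700 mm, supported by four round legs of 74 mm diameter, each leg's bounding box inset 46 mm from the nearest pair of top edges, running from the floor.

B is a rectangular beam 2128 mm long (x), 106 mm deep (y), 30 mm thick (z).

The beam spans the tops of two tables placed 920 mm apart, resting at z = 700 mm.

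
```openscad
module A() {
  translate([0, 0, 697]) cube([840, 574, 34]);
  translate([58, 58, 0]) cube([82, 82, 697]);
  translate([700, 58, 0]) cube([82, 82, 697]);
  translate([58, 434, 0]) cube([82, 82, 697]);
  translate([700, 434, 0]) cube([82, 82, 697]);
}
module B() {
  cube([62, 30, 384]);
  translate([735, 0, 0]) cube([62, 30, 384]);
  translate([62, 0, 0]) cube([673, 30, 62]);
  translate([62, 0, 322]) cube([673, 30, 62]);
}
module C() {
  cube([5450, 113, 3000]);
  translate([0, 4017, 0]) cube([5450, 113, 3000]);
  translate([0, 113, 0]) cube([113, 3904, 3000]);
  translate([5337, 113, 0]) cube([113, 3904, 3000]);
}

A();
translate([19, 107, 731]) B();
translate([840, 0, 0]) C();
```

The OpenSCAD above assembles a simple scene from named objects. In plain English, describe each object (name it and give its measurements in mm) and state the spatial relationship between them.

A is a table with a 840×574 mm rectangular top, 34 mm thick, top surface at z = 731 mm, supported by four 82×82 mm square legs, each inset 58 mm from the nearest pair of top edges, running from the floor.

B is a picture frame with a 673×260 mm rectangular opening (x by z) and a uniform 62 mm border on every side. Frame depth is 30 mm along y. It is built from two vertical stiles running the full outside height and two horizontal rails spanning the gap between the stiles.

C is a box-shaped house frame (walls only): outside footprint 5450×4130 mm, wall height 3000 mm, wall thickness 113 mm. The two y-facing walls run the full x-width; the two x-facing walls fit between the inner faces of the y-facing walls.

The picture frame is on top of the table. The house frame is against the table's +x side, with their −y faces flush.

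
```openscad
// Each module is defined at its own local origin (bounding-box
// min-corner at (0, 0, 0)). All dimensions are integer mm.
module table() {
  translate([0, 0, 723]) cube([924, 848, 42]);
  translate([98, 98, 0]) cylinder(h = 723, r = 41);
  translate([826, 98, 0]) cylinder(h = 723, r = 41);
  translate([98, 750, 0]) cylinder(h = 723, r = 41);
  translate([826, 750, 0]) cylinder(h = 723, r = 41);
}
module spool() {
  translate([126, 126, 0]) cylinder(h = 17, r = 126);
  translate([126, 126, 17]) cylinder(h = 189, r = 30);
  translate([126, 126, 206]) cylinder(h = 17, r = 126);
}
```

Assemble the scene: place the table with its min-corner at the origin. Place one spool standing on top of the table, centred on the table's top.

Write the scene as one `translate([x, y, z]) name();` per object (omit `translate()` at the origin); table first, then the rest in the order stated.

table();
translate([336, 298, 765]) spool();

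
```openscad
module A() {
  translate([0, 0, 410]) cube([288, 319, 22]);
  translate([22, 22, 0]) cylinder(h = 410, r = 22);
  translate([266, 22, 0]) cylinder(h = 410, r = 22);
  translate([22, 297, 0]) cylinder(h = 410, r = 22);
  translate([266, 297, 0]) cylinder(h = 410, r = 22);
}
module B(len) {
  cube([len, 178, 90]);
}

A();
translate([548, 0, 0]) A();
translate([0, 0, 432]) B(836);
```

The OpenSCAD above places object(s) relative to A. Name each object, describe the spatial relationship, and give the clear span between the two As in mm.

A is a stool. B is a beam. A beam spans the tops of two stools. The clear span between the two stools is 260 mm.

Second stool starts at x = 548; first ends at x = 288; clear span = 548 − 288 = 260 mm.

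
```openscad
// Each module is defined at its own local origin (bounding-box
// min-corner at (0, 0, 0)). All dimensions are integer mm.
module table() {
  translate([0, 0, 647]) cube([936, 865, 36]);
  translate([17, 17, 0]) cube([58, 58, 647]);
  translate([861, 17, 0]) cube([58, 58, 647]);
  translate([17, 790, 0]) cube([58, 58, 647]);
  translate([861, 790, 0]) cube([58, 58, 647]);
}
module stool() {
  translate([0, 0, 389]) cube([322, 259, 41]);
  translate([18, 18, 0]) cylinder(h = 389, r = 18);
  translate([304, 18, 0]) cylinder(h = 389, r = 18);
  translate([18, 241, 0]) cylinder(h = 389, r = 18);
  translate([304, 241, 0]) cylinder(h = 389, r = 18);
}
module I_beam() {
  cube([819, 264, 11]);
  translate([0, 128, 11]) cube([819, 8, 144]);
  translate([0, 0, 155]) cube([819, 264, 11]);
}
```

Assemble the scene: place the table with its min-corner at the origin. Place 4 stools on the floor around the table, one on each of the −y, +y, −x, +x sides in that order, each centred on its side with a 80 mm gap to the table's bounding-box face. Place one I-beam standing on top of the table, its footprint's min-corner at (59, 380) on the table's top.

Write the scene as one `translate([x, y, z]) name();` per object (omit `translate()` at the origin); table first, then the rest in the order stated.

table();
translate([307, -339, 0]) stool();
translate([307, 945, 0]) stool();
translate([-402, 303, 0]) stool();
translate([1016, 303, 0]) stool();
translate([59, 380, 683]) I_beam();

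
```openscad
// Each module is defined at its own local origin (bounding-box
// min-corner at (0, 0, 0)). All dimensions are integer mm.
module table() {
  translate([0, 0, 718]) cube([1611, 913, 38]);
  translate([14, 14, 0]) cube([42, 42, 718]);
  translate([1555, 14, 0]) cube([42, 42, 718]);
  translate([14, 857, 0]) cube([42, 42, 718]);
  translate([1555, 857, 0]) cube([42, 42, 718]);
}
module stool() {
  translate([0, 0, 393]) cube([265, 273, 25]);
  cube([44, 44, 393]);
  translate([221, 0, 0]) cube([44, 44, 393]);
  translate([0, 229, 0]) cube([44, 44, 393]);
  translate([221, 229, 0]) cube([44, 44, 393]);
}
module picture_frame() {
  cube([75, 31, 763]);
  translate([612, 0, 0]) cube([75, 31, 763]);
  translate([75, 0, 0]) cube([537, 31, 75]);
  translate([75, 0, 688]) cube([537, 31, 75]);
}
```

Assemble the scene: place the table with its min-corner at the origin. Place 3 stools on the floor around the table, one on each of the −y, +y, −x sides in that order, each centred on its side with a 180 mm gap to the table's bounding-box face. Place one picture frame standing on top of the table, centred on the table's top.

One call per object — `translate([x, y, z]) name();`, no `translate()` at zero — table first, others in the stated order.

table();
translate([673, -453, 0]) stool();
translate([673, 1093, 0]) stool();
translate([-445, 320, 0]) stool();
translate([462, 441, 756]) picture_frame();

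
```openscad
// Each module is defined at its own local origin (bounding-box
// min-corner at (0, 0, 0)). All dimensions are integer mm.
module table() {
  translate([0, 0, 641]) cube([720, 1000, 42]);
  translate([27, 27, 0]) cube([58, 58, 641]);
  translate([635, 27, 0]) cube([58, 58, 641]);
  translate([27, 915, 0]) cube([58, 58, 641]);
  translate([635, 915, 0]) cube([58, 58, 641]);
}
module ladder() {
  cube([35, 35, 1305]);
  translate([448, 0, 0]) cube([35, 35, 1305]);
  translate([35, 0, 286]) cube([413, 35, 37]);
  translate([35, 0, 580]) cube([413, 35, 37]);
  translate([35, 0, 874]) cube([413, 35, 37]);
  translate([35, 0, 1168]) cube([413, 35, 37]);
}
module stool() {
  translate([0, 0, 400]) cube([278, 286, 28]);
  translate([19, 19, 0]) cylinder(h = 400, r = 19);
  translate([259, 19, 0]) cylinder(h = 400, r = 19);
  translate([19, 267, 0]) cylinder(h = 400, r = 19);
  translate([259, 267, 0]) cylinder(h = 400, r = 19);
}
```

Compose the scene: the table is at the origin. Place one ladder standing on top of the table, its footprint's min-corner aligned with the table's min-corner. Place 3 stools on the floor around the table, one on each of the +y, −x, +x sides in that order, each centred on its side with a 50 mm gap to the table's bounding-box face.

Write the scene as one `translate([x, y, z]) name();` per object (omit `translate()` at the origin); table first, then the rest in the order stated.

table();
translate([0, 0, 683]) ladder();
translate([221, 1050, 0]) stool();
translate([-328, 357, 0]) stool();
translate([770, 357, 0]) stool();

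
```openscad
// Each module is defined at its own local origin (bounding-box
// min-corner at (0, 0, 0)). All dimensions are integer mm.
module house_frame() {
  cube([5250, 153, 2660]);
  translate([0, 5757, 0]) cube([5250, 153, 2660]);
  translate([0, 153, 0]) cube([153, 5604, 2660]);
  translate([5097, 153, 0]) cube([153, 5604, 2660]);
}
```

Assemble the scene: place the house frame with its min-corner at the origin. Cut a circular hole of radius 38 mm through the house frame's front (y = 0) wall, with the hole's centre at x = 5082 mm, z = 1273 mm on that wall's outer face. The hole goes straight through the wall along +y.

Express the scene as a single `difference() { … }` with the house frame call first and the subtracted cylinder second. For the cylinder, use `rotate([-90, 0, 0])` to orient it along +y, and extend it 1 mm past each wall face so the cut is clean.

difference() {
  house_frame();
  translate([5082, -1, 1273]) rotate([-90, 0, 0]) cylinder(h = 155, r = 38);
}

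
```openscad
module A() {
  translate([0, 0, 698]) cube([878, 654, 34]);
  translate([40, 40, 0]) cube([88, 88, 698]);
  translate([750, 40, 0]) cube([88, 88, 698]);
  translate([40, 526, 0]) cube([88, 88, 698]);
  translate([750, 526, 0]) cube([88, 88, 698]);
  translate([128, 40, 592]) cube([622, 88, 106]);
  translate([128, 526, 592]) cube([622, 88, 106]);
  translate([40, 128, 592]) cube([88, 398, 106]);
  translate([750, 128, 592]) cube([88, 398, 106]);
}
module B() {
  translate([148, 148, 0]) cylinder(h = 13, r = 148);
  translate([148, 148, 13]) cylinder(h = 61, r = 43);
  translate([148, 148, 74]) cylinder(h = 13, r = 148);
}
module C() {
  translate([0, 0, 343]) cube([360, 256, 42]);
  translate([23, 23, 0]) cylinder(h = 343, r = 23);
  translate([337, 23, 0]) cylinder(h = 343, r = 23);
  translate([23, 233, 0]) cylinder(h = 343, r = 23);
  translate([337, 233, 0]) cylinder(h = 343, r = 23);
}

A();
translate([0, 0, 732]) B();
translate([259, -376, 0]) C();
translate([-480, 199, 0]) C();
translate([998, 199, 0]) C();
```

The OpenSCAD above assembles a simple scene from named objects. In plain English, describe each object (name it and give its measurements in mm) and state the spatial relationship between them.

A is a table: top 878 mm (x) × 654 mm (y), 34 mm thick, upper face at z = 732 mm, on four 88×88 mm square legs, each inset 40 mm from the nearest pair of top edges, running from z = 0 to the bottom of the top. Four apron rails, 88 mm thick and 106 mm tall, run between adjacent legs with their top edges flush with the underside of the top and their outer faces flush with the legs' outer faces.

B is a spool: two coaxial disc flanges of radius 148 mm and thickness 13 mm, joined by a core cylinder of radius 43 mm and height 61 mm. The lower flange rests on z = 0 and the three cylinders share a vertical axis.

C is a four-legged stool. The seat is a 360×256×42 mm slab whose top surface is at z = 385 mm; four round legs, each 46 mm in diameter, run from the floor (z = 0) to the underside of the seat, each leg's axis is inset half a diameter from the nearest pair of seat edges (so the leg's bounding box is flush with the corner).

The spool is on top of the table. Three stools sit around the table at the −y, −x, +x sides.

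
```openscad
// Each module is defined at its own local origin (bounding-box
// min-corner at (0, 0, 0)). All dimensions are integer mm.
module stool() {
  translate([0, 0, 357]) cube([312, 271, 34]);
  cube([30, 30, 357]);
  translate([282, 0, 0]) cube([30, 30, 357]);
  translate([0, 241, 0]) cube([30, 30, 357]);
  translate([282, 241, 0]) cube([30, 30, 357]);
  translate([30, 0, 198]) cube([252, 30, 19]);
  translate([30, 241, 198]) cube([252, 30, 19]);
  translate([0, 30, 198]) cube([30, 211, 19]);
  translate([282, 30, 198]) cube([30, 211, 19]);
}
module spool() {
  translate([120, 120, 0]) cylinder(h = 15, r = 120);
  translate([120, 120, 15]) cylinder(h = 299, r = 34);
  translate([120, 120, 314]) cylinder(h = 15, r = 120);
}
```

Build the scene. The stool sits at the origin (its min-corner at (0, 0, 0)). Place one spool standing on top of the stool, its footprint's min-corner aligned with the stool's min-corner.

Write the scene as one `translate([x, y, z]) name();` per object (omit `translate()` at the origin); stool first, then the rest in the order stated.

stool();
translate([0, 0, 391]) spool();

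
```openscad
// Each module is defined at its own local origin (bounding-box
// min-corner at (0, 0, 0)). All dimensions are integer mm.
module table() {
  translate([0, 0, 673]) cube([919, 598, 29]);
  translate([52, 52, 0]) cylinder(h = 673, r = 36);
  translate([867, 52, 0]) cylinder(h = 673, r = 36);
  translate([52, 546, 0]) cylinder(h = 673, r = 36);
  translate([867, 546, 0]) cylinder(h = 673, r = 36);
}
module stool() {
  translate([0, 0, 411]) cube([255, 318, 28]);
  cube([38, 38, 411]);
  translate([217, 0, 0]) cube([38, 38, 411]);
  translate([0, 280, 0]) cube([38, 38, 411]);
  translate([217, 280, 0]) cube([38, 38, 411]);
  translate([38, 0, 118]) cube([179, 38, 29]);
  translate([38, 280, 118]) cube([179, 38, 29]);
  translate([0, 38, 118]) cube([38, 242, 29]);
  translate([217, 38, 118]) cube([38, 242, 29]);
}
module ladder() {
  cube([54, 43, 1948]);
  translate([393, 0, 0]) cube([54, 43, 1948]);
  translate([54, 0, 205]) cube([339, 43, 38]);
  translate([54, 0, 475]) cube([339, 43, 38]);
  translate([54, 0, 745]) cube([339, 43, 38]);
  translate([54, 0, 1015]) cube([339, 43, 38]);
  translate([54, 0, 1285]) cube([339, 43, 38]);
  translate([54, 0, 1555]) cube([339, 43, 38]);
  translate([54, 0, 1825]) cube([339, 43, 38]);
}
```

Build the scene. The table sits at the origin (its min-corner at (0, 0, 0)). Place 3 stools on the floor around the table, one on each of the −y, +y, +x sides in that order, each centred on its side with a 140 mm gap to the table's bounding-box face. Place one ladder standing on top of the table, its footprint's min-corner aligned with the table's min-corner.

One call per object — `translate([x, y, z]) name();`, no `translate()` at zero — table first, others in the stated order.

table();
translate([332, -458, 0]) stool();
translate([332, 738, 0]) stool();
translate([1059, 140, 0]) stool();
translate([0, 0, 702]) ladder();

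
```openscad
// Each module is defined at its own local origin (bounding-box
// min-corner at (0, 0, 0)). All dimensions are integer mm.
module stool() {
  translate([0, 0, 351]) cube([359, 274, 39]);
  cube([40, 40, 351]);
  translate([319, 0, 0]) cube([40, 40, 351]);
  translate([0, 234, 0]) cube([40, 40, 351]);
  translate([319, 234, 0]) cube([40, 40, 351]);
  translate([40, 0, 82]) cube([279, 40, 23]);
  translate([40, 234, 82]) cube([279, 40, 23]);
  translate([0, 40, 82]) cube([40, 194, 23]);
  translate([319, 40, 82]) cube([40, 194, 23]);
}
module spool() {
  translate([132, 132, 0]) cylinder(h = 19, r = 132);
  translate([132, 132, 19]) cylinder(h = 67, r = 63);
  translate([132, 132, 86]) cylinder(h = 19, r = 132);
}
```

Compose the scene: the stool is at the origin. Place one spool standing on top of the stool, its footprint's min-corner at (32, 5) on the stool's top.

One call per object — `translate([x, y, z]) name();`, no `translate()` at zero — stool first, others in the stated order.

stool();
translate([32, 5, 390]) spool();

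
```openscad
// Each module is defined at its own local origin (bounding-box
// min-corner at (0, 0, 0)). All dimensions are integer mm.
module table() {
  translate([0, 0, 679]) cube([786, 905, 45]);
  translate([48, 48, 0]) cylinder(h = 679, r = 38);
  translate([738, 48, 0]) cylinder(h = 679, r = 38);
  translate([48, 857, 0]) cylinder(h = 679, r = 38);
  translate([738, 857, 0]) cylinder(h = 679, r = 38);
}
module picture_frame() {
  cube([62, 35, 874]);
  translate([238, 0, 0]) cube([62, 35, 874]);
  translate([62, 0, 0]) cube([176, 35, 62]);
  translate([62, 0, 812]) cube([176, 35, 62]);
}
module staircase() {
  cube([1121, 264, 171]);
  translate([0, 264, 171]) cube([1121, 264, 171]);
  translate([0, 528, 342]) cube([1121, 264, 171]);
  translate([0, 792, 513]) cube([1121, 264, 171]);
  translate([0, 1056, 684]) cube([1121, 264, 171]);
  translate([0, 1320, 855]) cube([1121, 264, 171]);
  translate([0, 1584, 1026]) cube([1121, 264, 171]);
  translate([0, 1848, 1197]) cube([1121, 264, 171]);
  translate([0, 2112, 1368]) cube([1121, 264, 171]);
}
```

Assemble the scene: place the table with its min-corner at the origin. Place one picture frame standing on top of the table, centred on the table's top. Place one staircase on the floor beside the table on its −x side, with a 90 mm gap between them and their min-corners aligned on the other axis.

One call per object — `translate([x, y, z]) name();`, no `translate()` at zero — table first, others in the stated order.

table();
translate([243, 435, 724]) picture_frame();
translate([-1211, 0, 0]) staircase();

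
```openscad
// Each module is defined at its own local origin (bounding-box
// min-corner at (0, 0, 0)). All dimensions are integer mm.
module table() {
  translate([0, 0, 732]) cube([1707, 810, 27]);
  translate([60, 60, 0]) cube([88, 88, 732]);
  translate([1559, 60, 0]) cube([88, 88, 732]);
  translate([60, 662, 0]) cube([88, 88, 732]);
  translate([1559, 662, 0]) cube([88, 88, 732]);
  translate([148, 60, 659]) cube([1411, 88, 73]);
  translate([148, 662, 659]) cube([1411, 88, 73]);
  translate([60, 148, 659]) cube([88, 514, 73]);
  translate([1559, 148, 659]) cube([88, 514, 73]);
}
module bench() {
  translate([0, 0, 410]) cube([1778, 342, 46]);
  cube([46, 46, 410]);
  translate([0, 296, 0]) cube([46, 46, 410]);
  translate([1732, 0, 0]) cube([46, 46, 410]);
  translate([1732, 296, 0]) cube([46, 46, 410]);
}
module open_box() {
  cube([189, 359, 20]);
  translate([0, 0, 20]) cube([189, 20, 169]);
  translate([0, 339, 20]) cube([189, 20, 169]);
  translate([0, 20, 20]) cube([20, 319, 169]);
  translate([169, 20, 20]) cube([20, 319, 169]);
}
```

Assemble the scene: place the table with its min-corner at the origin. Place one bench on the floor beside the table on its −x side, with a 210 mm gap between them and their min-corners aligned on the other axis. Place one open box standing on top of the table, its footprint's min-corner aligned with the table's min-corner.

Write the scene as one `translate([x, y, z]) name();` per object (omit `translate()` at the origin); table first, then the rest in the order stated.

table();
translate([-1988, 0, 0]) bench();
translate([0, 0, 759]) open_box();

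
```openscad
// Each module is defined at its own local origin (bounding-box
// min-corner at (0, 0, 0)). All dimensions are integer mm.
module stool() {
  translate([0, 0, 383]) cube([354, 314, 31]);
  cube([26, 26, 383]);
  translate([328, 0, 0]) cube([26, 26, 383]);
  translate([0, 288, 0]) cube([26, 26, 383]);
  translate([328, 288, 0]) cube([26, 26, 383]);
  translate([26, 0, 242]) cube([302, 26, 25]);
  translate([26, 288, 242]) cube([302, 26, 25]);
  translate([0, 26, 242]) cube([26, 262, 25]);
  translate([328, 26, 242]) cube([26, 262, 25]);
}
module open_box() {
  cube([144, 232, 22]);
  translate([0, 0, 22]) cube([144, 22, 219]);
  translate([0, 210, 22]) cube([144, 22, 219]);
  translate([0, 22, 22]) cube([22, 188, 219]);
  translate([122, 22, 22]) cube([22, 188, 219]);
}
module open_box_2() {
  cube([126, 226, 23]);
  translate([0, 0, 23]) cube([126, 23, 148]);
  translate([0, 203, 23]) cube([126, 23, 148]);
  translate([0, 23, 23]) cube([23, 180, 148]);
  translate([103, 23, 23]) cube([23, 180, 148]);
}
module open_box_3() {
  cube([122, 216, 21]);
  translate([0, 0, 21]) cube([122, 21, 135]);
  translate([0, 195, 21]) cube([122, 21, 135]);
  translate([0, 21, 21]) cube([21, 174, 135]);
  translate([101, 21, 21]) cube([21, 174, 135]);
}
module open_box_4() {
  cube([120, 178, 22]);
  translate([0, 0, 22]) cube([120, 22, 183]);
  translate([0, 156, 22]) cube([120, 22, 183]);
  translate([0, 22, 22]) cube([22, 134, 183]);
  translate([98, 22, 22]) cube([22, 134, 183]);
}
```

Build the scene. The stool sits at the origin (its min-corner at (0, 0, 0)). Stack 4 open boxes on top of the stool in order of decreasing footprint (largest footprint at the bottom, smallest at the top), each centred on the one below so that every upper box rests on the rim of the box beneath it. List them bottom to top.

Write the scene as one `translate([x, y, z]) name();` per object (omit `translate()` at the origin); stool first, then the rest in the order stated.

stool();
translate([105, 41, 414]) open_box();
translate([114, 44, 655]) open_box_2();
translate([116, 49, 826]) open_box_3();
translate([117, 68, 982]) open_box_4();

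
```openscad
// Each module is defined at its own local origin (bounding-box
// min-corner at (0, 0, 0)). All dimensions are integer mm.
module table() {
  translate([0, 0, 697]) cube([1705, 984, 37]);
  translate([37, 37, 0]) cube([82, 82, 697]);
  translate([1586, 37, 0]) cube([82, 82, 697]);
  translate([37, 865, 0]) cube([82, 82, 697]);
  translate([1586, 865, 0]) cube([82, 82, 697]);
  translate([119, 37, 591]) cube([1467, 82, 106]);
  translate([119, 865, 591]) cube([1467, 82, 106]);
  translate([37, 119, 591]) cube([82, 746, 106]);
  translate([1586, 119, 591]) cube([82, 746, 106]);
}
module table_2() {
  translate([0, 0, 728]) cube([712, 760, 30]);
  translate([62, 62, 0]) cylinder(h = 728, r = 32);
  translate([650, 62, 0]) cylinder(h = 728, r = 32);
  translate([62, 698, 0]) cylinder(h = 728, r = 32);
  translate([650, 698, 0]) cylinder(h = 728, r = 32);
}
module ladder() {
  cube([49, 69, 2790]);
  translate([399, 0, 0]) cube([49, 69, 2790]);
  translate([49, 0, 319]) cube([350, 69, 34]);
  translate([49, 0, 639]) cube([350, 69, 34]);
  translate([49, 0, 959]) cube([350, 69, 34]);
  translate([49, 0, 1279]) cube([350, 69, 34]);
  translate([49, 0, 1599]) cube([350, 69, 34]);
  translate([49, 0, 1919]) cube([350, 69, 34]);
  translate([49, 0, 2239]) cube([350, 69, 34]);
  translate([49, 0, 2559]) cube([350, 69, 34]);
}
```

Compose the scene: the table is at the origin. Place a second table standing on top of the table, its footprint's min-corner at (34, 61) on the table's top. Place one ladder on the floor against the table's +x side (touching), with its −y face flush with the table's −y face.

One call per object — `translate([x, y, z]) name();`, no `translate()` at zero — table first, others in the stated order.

table();
translate([34, 61, 734]) table_2();
translate([1705, 0, 0]) ladder();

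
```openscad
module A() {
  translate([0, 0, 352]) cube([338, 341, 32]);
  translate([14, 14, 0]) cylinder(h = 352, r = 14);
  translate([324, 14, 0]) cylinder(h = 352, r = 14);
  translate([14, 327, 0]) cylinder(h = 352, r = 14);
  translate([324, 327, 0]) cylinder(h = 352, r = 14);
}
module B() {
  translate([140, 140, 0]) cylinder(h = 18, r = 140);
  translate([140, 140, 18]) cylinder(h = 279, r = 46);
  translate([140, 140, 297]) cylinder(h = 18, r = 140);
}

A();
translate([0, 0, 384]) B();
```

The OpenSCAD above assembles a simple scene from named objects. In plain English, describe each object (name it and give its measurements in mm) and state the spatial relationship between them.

A is a four-legged stool. The seat is 338×341 mm, 32 mm thick, top at z = 384 mm. It stands on four round legs, each 28 mm in diameter, from z = 0 to the seat underside, each leg's axis is inset half a diameter from the nearest pair of seat edges (so the leg's bounding box is flush with the corner).

B is a spool: two coaxial disc flanges of radius 140 mm and thickness 18 mm, joined by a core cylinder of radius 46 mm and height 279 mm. The lower flange rests on z = 0 and the three cylinders share a vertical axis.

The spool is on top of the stool.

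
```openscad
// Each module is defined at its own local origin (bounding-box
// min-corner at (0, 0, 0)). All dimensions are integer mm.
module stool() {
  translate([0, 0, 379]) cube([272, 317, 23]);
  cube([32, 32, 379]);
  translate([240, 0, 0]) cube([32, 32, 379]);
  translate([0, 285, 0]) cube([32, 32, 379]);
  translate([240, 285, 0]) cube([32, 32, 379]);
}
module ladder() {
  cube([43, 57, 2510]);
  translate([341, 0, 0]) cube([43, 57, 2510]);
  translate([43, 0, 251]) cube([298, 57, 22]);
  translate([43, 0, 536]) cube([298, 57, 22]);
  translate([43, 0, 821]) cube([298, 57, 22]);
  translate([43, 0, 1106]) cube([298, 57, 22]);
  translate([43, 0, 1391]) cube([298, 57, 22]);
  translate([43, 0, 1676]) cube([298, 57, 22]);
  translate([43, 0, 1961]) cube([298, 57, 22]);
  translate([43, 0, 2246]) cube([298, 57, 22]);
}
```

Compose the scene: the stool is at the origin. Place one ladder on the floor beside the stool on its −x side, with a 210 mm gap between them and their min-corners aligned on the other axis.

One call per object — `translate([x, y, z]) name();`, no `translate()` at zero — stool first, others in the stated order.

stool();
translate([-594, 0, 0]) ladder();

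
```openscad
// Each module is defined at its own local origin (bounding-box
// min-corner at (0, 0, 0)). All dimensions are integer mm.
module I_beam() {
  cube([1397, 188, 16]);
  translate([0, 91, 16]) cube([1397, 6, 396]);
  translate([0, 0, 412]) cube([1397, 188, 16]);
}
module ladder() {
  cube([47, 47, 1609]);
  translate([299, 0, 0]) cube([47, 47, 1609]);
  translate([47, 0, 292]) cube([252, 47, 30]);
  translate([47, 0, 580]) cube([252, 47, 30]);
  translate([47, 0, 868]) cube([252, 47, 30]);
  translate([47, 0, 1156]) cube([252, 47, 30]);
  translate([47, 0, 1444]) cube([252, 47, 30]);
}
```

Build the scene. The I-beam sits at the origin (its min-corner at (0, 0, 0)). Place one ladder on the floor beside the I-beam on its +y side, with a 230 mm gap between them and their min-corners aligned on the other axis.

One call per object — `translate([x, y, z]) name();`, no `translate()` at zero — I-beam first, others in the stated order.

I_beam();
translate([0, 418, 0]) ladder();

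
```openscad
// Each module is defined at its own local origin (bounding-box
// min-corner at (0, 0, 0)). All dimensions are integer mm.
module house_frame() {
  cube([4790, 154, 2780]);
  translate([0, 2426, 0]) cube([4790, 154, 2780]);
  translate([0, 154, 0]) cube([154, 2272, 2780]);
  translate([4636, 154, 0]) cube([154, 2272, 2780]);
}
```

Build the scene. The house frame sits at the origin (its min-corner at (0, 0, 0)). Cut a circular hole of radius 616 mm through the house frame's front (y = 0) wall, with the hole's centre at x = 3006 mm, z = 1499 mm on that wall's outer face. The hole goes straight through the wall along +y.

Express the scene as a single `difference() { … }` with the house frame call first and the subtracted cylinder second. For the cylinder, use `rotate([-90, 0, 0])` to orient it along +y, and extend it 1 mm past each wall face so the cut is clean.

difference() {
  house_frame();
  translate([3006, -1, 1499]) rotate([-90, 0, 0]) cylinder(h = 156, r = 616);
}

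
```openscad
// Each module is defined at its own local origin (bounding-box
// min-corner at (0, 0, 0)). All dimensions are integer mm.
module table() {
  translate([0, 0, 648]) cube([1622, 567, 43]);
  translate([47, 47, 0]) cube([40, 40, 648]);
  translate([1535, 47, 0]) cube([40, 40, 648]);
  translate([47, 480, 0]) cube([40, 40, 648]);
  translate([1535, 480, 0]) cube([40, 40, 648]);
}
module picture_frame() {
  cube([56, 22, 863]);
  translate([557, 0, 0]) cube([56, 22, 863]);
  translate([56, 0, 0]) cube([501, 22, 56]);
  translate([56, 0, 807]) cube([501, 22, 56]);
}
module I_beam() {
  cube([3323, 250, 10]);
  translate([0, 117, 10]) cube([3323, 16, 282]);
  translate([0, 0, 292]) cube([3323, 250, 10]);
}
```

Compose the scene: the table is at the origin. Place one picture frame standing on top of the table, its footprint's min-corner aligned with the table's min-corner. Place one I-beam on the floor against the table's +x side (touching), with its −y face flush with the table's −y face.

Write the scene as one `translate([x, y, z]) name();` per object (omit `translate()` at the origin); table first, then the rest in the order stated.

table();
translate([0, 0, 691]) picture_frame();
translate([1622, 0, 0]) I_beam();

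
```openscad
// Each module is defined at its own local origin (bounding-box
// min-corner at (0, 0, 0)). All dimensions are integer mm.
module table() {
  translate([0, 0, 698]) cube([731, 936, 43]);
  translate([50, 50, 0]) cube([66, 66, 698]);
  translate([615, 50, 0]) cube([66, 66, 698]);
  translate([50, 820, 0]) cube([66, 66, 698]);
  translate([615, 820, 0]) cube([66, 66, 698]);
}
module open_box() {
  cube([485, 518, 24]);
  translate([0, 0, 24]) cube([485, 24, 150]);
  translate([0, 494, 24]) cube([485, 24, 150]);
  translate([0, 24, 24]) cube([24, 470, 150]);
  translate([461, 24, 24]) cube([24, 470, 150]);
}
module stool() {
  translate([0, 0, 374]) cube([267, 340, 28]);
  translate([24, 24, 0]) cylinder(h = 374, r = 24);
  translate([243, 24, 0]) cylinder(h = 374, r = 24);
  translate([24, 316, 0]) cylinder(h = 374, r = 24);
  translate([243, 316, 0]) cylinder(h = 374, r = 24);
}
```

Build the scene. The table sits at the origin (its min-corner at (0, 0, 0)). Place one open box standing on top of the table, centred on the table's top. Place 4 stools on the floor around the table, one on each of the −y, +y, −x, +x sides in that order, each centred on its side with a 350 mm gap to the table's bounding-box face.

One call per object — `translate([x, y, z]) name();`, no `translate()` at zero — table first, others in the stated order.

table();
translate([123, 209, 741]) open_box();
translate([232, -690, 0]) stool();
translate([232, 1286, 0]) stool();
translate([-617, 298, 0]) stool();
translate([1081, 298, 0]) stool();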